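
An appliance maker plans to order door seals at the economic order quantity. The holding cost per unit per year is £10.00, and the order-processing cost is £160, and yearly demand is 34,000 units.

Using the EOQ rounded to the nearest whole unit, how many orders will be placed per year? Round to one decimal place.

EOQ = √(2DS/H) = √(2 × 34,000 × 160 / 10)
    = √(1,088,000.00) ≈ 1,043.07 → Q = 1,043
N = D/Q = 34,000/1,043 ≈ 32.598 orders/yr

32.6 orders per year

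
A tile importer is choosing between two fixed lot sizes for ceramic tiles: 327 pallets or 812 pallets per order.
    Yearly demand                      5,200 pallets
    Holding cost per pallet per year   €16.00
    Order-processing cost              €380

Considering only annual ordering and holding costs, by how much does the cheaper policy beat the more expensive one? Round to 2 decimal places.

€270.68

For each Q, cost = (D/Q)·S + (Q/2)·H.
TC(327) = (5,200/327)×380 + (327/2)×16 = €8,658.81
TC(812) = (5,200/812)×380 + (812/2)×16 = €8,929.50
Cheaper: Q = 327.  Difference = €270.68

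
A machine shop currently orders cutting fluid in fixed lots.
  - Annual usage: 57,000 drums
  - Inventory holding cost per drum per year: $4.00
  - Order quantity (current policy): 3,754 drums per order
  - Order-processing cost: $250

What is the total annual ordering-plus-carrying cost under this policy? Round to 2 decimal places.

$11,303.95

Ordering: D/Q × S = 57,000/3,754 × $250 = $3,795.95
Holding:  Q/2 × H = 3,754/2 × $4 = $7,508.00
Total = $3,795.95 + $7,508.00 = $11,303.95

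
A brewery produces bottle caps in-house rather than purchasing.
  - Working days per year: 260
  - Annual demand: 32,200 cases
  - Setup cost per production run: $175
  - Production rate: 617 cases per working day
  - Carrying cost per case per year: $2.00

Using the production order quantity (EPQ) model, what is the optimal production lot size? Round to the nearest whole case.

2,655 cases

Daily demand d = 32,200/260 = 123.846; p = 617; 1 − d/p = 0.79928
EPQ = √(2DS / (H(1 − d/p)))
    = √(2 × 32,200 × 175 / (2 × 0.79928)) ≈ 2,655.21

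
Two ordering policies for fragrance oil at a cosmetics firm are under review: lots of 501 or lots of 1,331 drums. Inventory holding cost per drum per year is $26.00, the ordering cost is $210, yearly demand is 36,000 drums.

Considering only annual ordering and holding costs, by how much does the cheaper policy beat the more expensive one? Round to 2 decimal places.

TC(Q) = (D/Q)S + (Q/2)H
TC(501) = (36,000/501)×210 + (501/2)×26 = $21,602.82
TC(1,331) = (36,000/1,331)×210 + (1,331/2)×26 = $22,982.94
Lots of 501 are cheaper by $1,380.12.

$1,380.12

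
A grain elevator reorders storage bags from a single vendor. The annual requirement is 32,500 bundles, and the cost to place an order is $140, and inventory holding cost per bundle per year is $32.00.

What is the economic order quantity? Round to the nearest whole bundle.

533 bundles

Optimal lot size Q* = (2 × 32,500 × $140 / $32)^½ ≈ 533.27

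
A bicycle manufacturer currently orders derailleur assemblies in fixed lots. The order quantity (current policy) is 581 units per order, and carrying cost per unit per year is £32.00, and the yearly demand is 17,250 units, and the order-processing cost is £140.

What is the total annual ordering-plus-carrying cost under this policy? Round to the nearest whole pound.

Ordering: D/Q × S = 17,250/581 × £140 = £4,156.63
Holding:  Q/2 × H = 581/2 × £32 = £9,296.00
Total = £4,156.63 + £9,296.00 = £13,452.63

£13,453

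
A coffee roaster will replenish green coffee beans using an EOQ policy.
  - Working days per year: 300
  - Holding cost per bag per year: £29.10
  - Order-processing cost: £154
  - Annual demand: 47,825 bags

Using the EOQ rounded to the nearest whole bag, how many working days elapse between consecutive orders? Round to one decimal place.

4.5 days

EOQ = √(2DS/H) = √(2 × 47,825 × 154 / 29.1)
    = √(506,189.00) ≈ 711.47 → Q = 711 bags
Cycle time = (working days × Q)/D = (300 × 711) / 47,825 = 4.460 days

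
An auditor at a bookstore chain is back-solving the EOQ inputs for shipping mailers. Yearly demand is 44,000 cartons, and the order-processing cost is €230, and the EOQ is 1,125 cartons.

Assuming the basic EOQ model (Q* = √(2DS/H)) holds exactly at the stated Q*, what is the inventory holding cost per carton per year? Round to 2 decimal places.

€15.99

Since Q* = (2DS/H)^½, squaring gives Q*²·H = 2DS.
H = 2DS / Q² = 2 × 44,000 × 230 / 1,125² = 15.9921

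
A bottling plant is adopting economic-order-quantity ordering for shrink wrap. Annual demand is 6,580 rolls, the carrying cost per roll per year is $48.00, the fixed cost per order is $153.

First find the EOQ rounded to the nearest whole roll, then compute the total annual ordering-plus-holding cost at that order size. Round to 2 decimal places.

$9,830.93

2DS/H = 2·6,580·153/48 = 41,947.50
EOQ = √41,947.50 ≈ 204.81 → Q = 205 rolls
Ordering: D/Q × S = 6,580/205 × $153 = $4,910.93
Holding:  Q/2 × H = 205/2 × $48 = $4,920.00
Total = $4,910.93 + $4,920.00 = $9,830.93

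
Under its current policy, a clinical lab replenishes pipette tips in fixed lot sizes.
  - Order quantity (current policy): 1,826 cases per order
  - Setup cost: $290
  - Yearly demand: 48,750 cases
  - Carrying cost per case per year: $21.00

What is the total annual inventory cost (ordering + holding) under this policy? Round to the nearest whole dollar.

$26,915

Annual ordering cost = (D/Q)·S = (48,750/1,826) × 290 = $7,742.33
Annual holding cost  = (Q/2)·H = (1,826/2) × 21 = $19,173.00
Total = $7,742.33 + $19,173.00 = $26,915.33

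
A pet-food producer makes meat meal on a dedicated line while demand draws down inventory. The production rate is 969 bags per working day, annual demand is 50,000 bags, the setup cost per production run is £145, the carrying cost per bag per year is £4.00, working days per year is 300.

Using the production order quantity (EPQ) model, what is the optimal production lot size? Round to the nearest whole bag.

2,092 bags

d = 50,000/300 = 166.6667 bags/day;  effective holding cost H(1 − d/p) = 4·(1 − 166.6667/969) = 3.31201
Q* = √(2DS / H_eff) = √(2·50,000·145 / 3.31201) ≈ 2,092.37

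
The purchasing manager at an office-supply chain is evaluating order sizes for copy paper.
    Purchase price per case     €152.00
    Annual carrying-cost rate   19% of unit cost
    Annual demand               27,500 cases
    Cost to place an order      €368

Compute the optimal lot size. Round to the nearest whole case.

837 cases

H = i·C = 0.19 × €152 = €28.8800 per case-year
Optimal lot size Q* = (2 × 27,500 × €368 / €28.88)^½ ≈ 837.16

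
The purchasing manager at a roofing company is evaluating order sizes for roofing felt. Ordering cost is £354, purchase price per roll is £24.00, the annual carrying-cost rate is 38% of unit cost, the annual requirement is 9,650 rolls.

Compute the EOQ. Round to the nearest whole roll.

866 rolls

H = i·C = 0.38 × £24 = £9.1200 per roll-year
Q* = √(2·D·S / H) = √(2·9,650·354 / 9.12) = √749,144.7 ≈ 865.53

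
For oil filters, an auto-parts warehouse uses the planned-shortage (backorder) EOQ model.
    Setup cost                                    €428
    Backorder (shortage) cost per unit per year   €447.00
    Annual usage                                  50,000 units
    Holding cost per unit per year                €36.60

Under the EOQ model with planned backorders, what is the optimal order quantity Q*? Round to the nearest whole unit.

1,125 units

Basic EOQ = √(2·50,000·428/36.6) = 1,081.387
Backorder adjustment √((H+b)/b) = √((36.6+447)/447) = 1.0401
Q* = 1,081.387 × 1.0401 ≈ 1,124.79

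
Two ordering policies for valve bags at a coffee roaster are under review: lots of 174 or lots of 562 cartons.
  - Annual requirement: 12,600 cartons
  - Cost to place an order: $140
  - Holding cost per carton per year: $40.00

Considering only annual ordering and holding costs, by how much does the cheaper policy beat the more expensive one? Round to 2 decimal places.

$760.86

Annual cost at Q: ordering D·S/Q plus holding Q·H/2.
TC(174) = (12,600/174)×140 + (174/2)×40 = $13,617.93
TC(562) = (12,600/562)×140 + (562/2)×40 = $14,378.79
Lots of 174 are cheaper by $760.86.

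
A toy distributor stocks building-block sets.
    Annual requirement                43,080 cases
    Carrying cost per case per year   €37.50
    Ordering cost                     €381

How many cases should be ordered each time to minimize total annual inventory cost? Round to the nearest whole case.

Optimal lot size Q* = (2 × 43,080 × €381 / €37.5)^½ ≈ 935.62

936 cases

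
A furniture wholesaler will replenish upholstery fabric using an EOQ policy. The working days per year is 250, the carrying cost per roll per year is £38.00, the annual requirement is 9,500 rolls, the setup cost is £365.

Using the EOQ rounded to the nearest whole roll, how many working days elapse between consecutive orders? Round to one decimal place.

EOQ = √(2DS/H) = √(2 × 9,500 × 365 / 38)
    = √(182,500.00) ≈ 427.20 → Q = 427 rolls
Cycle time = (working days × Q)/D = (250 × 427) / 9,500 = 11.237 days

11.2 days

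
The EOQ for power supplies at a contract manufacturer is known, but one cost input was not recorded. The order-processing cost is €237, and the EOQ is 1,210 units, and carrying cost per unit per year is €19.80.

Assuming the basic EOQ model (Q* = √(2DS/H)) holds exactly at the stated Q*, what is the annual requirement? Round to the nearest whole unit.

EOQ relation: Q² = 2DS/H, so rearrange for the unknown.
D = Q²H / (2S) = 1,210² × 19.8 / (2 × 237) = 61,158.61

61,159 units per year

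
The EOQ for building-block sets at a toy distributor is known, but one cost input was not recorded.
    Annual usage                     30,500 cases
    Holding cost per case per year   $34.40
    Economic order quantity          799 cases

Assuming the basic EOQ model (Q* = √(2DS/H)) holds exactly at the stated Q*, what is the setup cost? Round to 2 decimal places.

EOQ relation: Q² = 2DS/H, so rearrange for the unknown.
S = Q²H / (2D) = 799² × 34.4 / (2 × 30,500) = 360.0163

$360.02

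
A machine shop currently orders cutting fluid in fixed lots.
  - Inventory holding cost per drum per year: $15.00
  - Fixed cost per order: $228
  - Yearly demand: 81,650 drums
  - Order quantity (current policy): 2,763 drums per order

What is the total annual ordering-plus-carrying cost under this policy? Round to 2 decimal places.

Annual ordering cost = (D/Q)·S = (81,650/2,763) × 228 = $6,737.68
Annual holding cost  = (Q/2)·H = (2,763/2) × 15 = $20,722.50
Total = $6,737.68 + $20,722.50 = $27,460.18

$27,460.18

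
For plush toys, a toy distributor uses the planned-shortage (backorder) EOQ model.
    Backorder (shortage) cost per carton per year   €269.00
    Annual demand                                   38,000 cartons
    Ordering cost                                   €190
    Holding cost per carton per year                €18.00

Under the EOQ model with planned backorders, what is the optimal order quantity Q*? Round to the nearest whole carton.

Basic EOQ = √(2·38,000·190/18) = 895.669
Backorder adjustment √((H+b)/b) = √((18+269)/269) = 1.0329
Q* = 895.669 × 1.0329 ≈ 925.15

925 cartons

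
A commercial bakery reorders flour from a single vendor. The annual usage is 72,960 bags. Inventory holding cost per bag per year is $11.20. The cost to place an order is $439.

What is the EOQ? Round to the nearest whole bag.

2,392 bags

Q* = √(2·D·S / H) = √(2·72,960·439 / 11.2) = √5,719,542.9 ≈ 2,391.56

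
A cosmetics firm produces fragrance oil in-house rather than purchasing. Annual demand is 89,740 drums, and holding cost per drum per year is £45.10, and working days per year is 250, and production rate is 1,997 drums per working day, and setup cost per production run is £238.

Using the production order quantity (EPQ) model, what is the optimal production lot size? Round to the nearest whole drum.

Daily demand d = 89,740/250 = 358.960; p = 1997; 1 − d/p = 0.82025
EPQ = √(2DS / (H(1 − d/p)))
    = √(2 × 89,740 × 238 / (45.1 × 0.82025)) ≈ 1,074.57

1,075 drums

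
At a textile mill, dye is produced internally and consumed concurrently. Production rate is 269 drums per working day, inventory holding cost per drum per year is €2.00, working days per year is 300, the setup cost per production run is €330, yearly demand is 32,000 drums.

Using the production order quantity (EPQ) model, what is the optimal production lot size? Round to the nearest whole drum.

d = 32,000/300 = 106.6667 drums/day;  effective holding cost H(1 − d/p) = 2·(1 − 106.6667/269) = 1.20694
Q* = √(2DS / H_eff) = √(2·32,000·330 / 1.20694) ≈ 4,183.16

4,183 drums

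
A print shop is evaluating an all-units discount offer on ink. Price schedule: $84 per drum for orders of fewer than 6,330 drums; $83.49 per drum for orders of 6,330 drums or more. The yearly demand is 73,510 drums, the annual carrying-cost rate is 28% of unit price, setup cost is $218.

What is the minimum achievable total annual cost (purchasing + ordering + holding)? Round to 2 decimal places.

$6,202,295.86

H₁ = 28%×$84 = $23.5200;  H₂ = 28%×$83.49 = $23.3772
EOQ₁ = √(2×73,510×218/23.5200) = 1,167.34  (< 6,330, feasible at tier 1)
EOQ₂ = √(2×73,510×218/23.3772) = 1,170.90  (< 6,330 → use Q = 6,330 at tier-2 price)
TC(tier 1 (EOQ₁), Q≈1,167.3) = $6,202,295.86
TC(tier 2, Q≈6,330.0) = $6,213,870.36
Minimum at tier 1 (EOQ₁): $6,202,295.86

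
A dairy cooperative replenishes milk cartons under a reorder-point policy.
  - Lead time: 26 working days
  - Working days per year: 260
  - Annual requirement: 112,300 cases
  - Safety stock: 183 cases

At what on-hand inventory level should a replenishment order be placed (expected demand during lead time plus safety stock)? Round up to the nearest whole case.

Daily demand d = 112,300 / 260 = 431.923 cases/day
Demand during lead time = 431.923 × 26 = 11,230.00
Reorder point = 11,230.00 + 183 = 11,413.00 → round up

11,413 cases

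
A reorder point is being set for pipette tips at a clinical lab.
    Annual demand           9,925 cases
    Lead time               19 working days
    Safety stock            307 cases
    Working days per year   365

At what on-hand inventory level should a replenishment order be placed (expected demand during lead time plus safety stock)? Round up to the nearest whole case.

824 cases

Daily demand d = 9,925 / 365 = 27.192 cases/day
Demand during lead time = 27.192 × 19 = 516.64
Reorder point = 516.64 + 307 = 823.64 → round up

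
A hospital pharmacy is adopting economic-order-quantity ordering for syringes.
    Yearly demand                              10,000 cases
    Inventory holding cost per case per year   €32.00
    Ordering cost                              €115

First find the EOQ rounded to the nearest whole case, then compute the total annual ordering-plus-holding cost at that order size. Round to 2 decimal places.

Q* = √(2·D·S / H) = √(2·10,000·115 / 32) = √71,875.0 ≈ 268.10 → Q = 268 cases
Annual ordering cost = (D/Q)·S = (10,000/268) × 115 = €4,291.04
Annual holding cost  = (Q/2)·H = (268/2) × 32 = €4,288.00
Total = €4,291.04 + €4,288.00 = €8,579.04

€8,579.04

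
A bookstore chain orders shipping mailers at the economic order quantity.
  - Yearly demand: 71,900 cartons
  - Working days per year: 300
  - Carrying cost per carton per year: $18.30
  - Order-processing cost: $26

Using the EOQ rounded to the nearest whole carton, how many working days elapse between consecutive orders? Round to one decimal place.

1.9 days

EOQ = √(2DS/H) = √(2 × 71,900 × 26 / 18.3)
    = √(204,306.01) ≈ 452.00 → Q = 452 cartons
Days between orders = 300 / (D/Q) = 300 / 159.071 ≈ 1.886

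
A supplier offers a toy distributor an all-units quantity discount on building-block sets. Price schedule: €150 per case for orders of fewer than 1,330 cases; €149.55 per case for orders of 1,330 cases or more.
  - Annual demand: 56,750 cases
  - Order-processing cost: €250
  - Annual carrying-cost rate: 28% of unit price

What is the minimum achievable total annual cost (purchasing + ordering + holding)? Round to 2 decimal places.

H₁ = 28%×€150 = €42.0000;  H₂ = 28%×€149.55 = €41.8740
EOQ₁ = √(2×56,750×250/42.0000) = 821.95  (< 1,330, feasible at tier 1)
EOQ₂ = √(2×56,750×250/41.8740) = 823.18  (< 1,330 → use Q = 1,330 at tier-2 price)
TC(tier 1 (EOQ₁), Q≈821.9) = €8,547,021.73
TC(tier 2, Q≈1,330.0) = €8,525,476.00
Minimum at tier 2: €8,525,476.00

€8,525,476.00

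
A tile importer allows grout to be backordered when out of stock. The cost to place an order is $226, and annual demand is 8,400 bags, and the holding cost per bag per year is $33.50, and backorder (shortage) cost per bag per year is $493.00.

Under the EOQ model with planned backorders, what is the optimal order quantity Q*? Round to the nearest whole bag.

348 bags

Basic EOQ = √(2·8,400·226/33.5) = 336.656
Backorder adjustment √((H+b)/b) = √((33.5+493)/493) = 1.0334
Q* = 336.656 × 1.0334 ≈ 347.91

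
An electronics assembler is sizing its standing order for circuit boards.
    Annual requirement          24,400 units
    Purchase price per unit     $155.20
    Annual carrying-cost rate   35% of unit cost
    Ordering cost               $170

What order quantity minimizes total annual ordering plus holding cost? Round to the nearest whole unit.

Carrying cost H = $155.2 × 35% = $54.3200/unit/yr
Q* = √(2·D·S / H) = √(2·24,400·170 / 54.32) = √152,724.6 ≈ 390.80

391 units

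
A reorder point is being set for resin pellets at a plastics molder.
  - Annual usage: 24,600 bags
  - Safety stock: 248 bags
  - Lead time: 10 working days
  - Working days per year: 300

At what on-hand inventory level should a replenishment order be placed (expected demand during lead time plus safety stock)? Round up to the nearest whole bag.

1,068 bags

Daily demand d = 24,600 / 300 = 82.000 bags/day
Demand during lead time = 82.000 × 10 = 820.00
Reorder point = 820.00 + 248 = 1,068.00 → round up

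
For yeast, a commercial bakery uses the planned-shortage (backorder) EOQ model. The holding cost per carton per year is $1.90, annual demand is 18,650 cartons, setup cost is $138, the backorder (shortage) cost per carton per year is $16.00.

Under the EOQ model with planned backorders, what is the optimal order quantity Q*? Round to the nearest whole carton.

Basic EOQ = √(2·18,650·138/1.9) = 1,645.952
Backorder adjustment √((H+b)/b) = √((1.9+16)/16) = 1.0577
Q* = 1,645.952 × 1.0577 ≈ 1,740.94

1,741 cartons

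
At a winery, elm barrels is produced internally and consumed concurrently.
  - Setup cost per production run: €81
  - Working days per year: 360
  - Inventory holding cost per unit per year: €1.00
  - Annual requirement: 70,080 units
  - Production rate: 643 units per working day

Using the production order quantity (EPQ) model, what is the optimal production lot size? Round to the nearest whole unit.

4,035 units

Daily demand d = 70,080/360 = 194.667; p = 643; 1 − d/p = 0.69725
EPQ = √(2DS / (H(1 − d/p)))
    = √(2 × 70,080 × 81 / (1 × 0.69725)) ≈ 4,035.15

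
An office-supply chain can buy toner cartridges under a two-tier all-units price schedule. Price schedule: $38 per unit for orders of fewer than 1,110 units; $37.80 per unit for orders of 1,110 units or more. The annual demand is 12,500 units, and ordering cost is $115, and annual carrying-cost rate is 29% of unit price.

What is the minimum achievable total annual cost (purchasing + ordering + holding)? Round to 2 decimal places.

$479,878.96

H₁ = 29%×$38 = $11.0200;  H₂ = 29%×$37.80 = $10.9620
EOQ₁ = √(2×12,500×115/11.0200) = 510.77  (< 1,110, feasible at tier 1)
EOQ₂ = √(2×12,500×115/10.9620) = 512.12  (< 1,110 → use Q = 1,110 at tier-2 price)
TC(tier 1 (EOQ₁), Q≈510.8) = $480,628.72
TC(tier 2, Q≈1,110.0) = $479,878.96
Minimum at tier 2: $479,878.96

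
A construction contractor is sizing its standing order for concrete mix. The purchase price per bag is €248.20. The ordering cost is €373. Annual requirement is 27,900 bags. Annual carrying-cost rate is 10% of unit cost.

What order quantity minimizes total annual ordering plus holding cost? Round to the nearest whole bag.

916 bags

H = i·C = 0.1 × €248.2 = €24.8200 per bag-year
Q* = √(2·D·S / H) = √(2·27,900·373 / 24.82) = √838,573.7 ≈ 915.74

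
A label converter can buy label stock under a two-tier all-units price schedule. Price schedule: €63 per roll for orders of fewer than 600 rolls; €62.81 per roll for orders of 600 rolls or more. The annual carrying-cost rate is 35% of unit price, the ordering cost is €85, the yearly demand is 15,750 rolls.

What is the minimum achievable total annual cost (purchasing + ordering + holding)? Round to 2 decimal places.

H₁ = 35%×€63 = €22.0500;  H₂ = 35%×€62.81 = €21.9835
EOQ₁ = √(2×15,750×85/22.0500) = 348.47  (< 600, feasible at tier 1)
EOQ₂ = √(2×15,750×85/21.9835) = 348.99  (< 600 → use Q = 600 at tier-2 price)
TC(tier 1 (EOQ₁), Q≈348.5) = €999,933.68
TC(tier 2, Q≈600.0) = €998,083.80
Minimum at tier 2: €998,083.80

€998,083.80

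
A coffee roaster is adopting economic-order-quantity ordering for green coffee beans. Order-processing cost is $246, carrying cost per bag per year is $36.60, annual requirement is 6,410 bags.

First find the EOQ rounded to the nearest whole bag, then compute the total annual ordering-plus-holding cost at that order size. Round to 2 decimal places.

Optimal lot size Q* = (2 × 6,410 × $246 / $36.6)^½ ≈ 293.54 → Q = 294 bags
Ordering: D/Q × S = 6,410/294 × $246 = $5,363.47
Holding:  Q/2 × H = 294/2 × $36.6 = $5,380.20
Total = $5,363.47 + $5,380.20 = $10,743.67

$10,743.67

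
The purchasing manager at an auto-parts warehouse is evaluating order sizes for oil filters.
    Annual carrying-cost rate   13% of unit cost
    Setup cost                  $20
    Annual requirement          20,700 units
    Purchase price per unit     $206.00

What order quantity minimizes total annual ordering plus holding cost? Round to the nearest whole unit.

Holding cost per unit per year: H = 13% × $206 = $26.7800
Q* = √(2·D·S / H) = √(2·20,700·20 / 26.78) = √30,918.6 ≈ 175.84

176 units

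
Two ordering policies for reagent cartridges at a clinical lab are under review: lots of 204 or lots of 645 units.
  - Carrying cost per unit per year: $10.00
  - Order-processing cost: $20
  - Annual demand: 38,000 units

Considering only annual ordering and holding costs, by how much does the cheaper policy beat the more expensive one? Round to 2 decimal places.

Annual cost at Q: ordering D·S/Q plus holding Q·H/2.
TC(204) = (38,000/204)×20 + (204/2)×10 = $4,745.49
TC(645) = (38,000/645)×20 + (645/2)×10 = $4,403.29
|ΔTC| = |$4,745.49 − $4,403.29| = $342.20

$342.20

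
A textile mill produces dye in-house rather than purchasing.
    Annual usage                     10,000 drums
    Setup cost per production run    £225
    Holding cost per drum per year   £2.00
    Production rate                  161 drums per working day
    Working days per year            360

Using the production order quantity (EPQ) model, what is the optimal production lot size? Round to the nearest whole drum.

1,649 drums

d = 10,000/360 = 27.7778 drums/day;  effective holding cost H(1 − d/p) = 2·(1 − 27.7778/161) = 1.65493
Q* = √(2DS / H_eff) = √(2·10,000·225 / 1.65493) ≈ 1,648.98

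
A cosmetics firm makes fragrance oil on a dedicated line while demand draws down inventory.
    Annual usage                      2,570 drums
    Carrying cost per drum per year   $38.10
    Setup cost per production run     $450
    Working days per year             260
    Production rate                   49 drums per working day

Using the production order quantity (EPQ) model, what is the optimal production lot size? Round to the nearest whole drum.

276 drums

d = 2,570/260 = 9.8846 drums/day;  effective holding cost H(1 − d/p) = 38.1·(1 − 9.8846/49) = 30.41421
Q* = √(2DS / H_eff) = √(2·2,570·450 / 30.41421) ≈ 275.77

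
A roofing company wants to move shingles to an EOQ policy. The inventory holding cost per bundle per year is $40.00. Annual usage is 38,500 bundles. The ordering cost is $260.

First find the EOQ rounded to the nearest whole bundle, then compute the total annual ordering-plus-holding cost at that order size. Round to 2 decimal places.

Q* = √(2·D·S / H) = √(2·38,500·260 / 40) = √500,500.0 ≈ 707.46 → Q = 707 bundles
Ordering: D/Q × S = 38,500/707 × $260 = $14,158.42
Holding:  Q/2 × H = 707/2 × $40 = $14,140.00
Total = $14,158.42 + $14,140.00 = $28,298.42

$28,298.42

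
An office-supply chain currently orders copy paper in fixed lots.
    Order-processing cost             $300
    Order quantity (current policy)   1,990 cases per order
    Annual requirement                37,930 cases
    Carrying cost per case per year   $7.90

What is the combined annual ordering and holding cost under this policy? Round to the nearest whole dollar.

Annual ordering cost = (D/Q)·S = (37,930/1,990) × 300 = $5,718.09
Annual holding cost  = (Q/2)·H = (1,990/2) × 7.9 = $7,860.50
Total = $5,718.09 + $7,860.50 = $13,578.59

$13,579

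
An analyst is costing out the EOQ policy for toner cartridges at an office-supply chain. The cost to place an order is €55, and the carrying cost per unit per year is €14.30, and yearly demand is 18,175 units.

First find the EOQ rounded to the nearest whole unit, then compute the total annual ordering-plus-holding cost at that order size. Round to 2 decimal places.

Optimal lot size Q* = (2 × 18,175 × €55 / €14.3)^½ ≈ 373.91 → Q = 374 units
Ordering: D/Q × S = 18,175/374 × €55 = €2,672.79
Holding:  Q/2 × H = 374/2 × €14.3 = €2,674.10
Total = €2,672.79 + €2,674.10 = €5,346.89

€5,346.89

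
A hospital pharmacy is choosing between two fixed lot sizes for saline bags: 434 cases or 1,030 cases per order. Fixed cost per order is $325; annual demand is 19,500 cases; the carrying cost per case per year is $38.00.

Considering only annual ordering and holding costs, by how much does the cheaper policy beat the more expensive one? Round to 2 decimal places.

$2,874.38

TC(Q) = (D/Q)S + (Q/2)H
TC(434) = (19,500/434)×325 + (434/2)×38 = $22,848.53
TC(1,030) = (19,500/1,030)×325 + (1,030/2)×38 = $25,722.91
Cheaper: Q = 434.  Difference = $2,874.38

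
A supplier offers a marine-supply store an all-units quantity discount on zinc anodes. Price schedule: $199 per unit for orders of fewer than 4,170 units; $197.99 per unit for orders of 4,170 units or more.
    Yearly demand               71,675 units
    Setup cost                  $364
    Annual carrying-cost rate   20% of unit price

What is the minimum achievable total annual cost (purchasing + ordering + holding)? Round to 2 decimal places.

H₁ = 20%×$199 = $39.8000;  H₂ = 20%×$197.99 = $39.5980
EOQ₁ = √(2×71,675×364/39.8000) = 1,145.01  (< 4,170, feasible at tier 1)
EOQ₂ = √(2×71,675×364/39.5980) = 1,147.92  (< 4,170 → use Q = 4,170 at tier-2 price)
TC(tier 1 (EOQ₁), Q≈1,145.0) = $14,308,896.26
TC(tier 2, Q≈4,170.0) = $14,279,751.60
Minimum at tier 2: $14,279,751.60

$14,279,751.60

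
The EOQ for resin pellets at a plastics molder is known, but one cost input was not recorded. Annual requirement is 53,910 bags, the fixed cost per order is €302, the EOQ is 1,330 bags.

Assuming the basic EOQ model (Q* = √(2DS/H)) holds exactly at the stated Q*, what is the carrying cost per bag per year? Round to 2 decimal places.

EOQ relation: Q² = 2DS/H, so rearrange for the unknown.
H = 2DS / Q² = 2 × 53,910 × 302 / 1,330² = 18.4078

€18.41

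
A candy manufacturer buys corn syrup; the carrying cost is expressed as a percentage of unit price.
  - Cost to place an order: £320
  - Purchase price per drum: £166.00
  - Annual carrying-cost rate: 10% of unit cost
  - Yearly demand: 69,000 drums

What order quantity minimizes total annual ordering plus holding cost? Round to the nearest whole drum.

H = i·C = 0.1 × £166 = £16.6000 per drum-year
Optimal lot size Q* = (2 × 69,000 × £320 / £16.6)^½ ≈ 1,631.02

1,631 drums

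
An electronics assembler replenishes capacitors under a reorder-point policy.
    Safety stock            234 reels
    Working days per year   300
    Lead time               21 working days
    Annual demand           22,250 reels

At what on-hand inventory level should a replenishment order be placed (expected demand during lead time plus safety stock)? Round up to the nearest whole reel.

Daily demand d = 22,250 / 300 = 74.167 reels/day
Demand during lead time = 74.167 × 21 = 1,557.50
Reorder point = 1,557.50 + 234 = 1,791.50 → round up

1,792 reels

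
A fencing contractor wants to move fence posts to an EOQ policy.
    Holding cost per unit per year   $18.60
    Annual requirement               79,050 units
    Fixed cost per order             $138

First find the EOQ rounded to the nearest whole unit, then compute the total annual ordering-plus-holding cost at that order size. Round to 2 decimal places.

Optimal lot size Q* = (2 × 79,050 × $138 / $18.6)^½ ≈ 1,083.05 → Q = 1,083 units
Ordering: D/Q × S = 79,050/1,083 × $138 = $10,072.85
Holding:  Q/2 × H = 1,083/2 × $18.6 = $10,071.90
Total = $10,072.85 + $10,071.90 = $20,144.75

$20,144.75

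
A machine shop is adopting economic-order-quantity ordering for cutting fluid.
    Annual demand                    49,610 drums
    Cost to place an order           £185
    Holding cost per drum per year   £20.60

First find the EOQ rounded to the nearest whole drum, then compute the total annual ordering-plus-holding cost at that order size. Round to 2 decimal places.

£19,445.50

Optimal lot size Q* = (2 × 49,610 × £185 / £20.6)^½ ≈ 943.96 → Q = 944 drums
Annual ordering cost = (D/Q)·S = (49,610/944) × 185 = £9,722.30
Annual holding cost  = (Q/2)·H = (944/2) × 20.6 = £9,723.20
Total = £9,722.30 + £9,723.20 = £19,445.50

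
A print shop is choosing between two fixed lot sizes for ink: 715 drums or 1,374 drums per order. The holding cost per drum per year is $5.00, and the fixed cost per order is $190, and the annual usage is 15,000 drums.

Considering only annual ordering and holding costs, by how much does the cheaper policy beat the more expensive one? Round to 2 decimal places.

TC(Q) = (D/Q)S + (Q/2)H
TC(715) = (15,000/715)×190 + (715/2)×5 = $5,773.51
TC(1,374) = (15,000/1,374)×190 + (1,374/2)×5 = $5,509.24
Lots of 1,374 are cheaper by $264.28.

$264.28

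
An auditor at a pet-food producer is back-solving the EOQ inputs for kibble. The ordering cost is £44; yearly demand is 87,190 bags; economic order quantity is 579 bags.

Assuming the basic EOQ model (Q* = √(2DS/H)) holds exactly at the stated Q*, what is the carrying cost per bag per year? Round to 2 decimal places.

Since Q* = (2DS/H)^½, squaring gives Q*²·H = 2DS.
H = 2DS / Q² = 2 × 87,190 × 44 / 579² = 22.8872

£22.89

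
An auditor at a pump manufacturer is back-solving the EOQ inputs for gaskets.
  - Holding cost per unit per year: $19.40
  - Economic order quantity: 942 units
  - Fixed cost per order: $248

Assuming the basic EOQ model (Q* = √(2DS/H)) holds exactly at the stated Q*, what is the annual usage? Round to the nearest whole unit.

34,707 units per year

EOQ relation: Q² = 2DS/H, so rearrange for the unknown.
D = Q²H / (2S) = 942² × 19.4 / (2 × 248) = 34,707.38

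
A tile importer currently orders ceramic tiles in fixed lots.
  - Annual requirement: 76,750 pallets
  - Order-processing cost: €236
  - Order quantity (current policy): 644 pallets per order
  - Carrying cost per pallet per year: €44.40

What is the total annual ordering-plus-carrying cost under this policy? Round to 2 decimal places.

Ordering: D/Q × S = 76,750/644 × €236 = €28,125.78
Holding:  Q/2 × H = 644/2 × €44.4 = €14,296.80
Total = €28,125.78 + €14,296.80 = €42,422.58

€42,422.58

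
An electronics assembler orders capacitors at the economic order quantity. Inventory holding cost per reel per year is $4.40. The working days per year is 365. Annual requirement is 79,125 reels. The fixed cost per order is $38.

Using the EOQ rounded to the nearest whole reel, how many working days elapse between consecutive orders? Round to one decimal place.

5.4 days

Optimal lot size Q* = (2 × 79,125 × $38 / $4.4)^½ ≈ 1,169.06 → Q = 1,169 reels
Days between orders = 365 / (D/Q) = 365 / 67.686 ≈ 5.393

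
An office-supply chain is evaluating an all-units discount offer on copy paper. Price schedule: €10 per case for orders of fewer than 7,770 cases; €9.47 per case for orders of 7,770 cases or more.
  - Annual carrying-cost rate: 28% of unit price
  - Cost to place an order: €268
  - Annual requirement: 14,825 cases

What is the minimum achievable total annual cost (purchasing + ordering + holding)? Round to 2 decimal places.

€151,205.55

H₁ = 28%×€10 = €2.8000;  H₂ = 28%×€9.47 = €2.6516
EOQ₁ = √(2×14,825×268/2.8000) = 1,684.62  (< 7,770, feasible at tier 1)
EOQ₂ = √(2×14,825×268/2.6516) = 1,731.11  (< 7,770 → use Q = 7,770 at tier-2 price)
TC(tier 1 (EOQ₁), Q≈1,684.6) = €152,966.92
TC(tier 2, Q≈7,770.0) = €151,205.55
Minimum at tier 2: €151,205.55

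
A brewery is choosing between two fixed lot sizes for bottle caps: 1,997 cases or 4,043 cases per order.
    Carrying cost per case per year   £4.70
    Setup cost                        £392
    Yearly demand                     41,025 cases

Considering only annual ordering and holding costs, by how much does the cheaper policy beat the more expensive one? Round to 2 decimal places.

Annual cost at Q: ordering D·S/Q plus holding Q·H/2.
TC(1,997) = (41,025/1,997)×392 + (1,997/2)×4.7 = £12,745.93
TC(4,043) = (41,025/4,043)×392 + (4,043/2)×4.7 = £13,478.74
Lots of 1,997 are cheaper by £732.81.

£732.81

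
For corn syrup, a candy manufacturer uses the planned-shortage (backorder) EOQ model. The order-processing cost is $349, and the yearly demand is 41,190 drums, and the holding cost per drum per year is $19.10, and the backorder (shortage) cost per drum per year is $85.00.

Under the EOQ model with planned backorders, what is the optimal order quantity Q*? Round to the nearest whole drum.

Q* = √(2DS/H) · √((H + b)/b)
   = √(2 × 41,190 × 349 / 19.1) · √((19.1 + 85) / 85)
   = 1,226.894 × 1.1067 ≈ 1,357.76

1,358 drums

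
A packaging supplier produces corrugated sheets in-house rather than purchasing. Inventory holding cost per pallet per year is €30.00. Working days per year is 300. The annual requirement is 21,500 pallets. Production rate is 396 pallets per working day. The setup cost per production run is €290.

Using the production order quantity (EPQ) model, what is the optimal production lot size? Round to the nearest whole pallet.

712 pallets

d = 21,500/300 = 71.6667 pallets/day;  effective holding cost H(1 − d/p) = 30·(1 − 71.6667/396) = 24.57071
Q* = √(2DS / H_eff) = √(2·21,500·290 / 24.57071) ≈ 712.40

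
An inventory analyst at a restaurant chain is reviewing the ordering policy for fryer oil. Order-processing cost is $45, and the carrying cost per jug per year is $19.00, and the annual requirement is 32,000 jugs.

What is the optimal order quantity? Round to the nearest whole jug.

Q* = √(2·D·S / H) = √(2·32,000·45 / 19) = √151,578.9 ≈ 389.33

389 jugs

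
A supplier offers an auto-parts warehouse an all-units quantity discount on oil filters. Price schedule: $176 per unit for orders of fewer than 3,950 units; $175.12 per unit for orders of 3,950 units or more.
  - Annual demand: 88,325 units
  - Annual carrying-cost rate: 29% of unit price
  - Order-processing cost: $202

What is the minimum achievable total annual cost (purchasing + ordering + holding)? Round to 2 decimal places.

$15,572,290.85

H₁ = 29%×$176 = $51.0400;  H₂ = 29%×$175.12 = $50.7848
EOQ₁ = √(2×88,325×202/51.0400) = 836.14  (< 3,950, feasible at tier 1)
EOQ₂ = √(2×88,325×202/50.7848) = 838.23  (< 3,950 → use Q = 3,950 at tier-2 price)
TC(tier 1 (EOQ₁), Q≈836.1) = $15,587,876.41
TC(tier 2, Q≈3,950.0) = $15,572,290.85
Minimum at tier 2: $15,572,290.85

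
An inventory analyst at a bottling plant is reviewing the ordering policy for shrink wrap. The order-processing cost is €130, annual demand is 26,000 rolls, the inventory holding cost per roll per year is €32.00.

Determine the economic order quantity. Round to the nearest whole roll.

460 rolls

Q* = √(2·D·S / H) = √(2·26,000·130 / 32) = √211,250.0 ≈ 459.62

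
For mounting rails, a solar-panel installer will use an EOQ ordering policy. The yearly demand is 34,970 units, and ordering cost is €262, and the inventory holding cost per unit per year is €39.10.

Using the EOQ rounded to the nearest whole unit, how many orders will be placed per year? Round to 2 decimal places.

51.05 orders per year

Optimal lot size Q* = (2 × 34,970 × €262 / €39.1)^½ ≈ 684.58 → Q = 685
Orders per year = D/Q = 34,970 / 685 = 51.051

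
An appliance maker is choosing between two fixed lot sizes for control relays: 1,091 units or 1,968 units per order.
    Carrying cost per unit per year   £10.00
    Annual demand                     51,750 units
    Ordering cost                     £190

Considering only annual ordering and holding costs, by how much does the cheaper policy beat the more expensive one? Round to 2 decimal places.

£368.82

For each Q, cost = (D/Q)·S + (Q/2)·H.
TC(1,091) = (51,750/1,091)×190 + (1,091/2)×10 = £14,467.37
TC(1,968) = (51,750/1,968)×190 + (1,968/2)×10 = £14,836.19
|ΔTC| = |£14,467.37 − £14,836.19| = £368.82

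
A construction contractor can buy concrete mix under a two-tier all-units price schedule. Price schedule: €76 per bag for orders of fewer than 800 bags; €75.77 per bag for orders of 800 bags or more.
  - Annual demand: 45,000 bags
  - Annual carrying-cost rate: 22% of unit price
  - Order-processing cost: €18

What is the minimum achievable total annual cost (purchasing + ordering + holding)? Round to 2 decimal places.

H₁ = 22%×€76 = €16.7200;  H₂ = 22%×€75.77 = €16.6694
EOQ₁ = √(2×45,000×18/16.7200) = 311.27  (< 800, feasible at tier 1)
EOQ₂ = √(2×45,000×18/16.6694) = 311.74  (< 800 → use Q = 800 at tier-2 price)
TC(tier 1 (EOQ₁), Q≈311.3) = €3,425,204.46
TC(tier 2, Q≈800.0) = €3,417,330.26
Minimum at tier 2: €3,417,330.26

€3,417,330.26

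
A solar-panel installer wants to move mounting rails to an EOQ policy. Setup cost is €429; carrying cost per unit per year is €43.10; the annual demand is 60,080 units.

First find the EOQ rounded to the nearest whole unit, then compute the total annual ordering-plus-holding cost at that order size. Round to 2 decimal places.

€47,135.41

2DS/H = 2·60,080·429/43.1 = 1,196,024.13
EOQ = √1,196,024.13 ≈ 1,093.63 → Q = 1,094 units
Annual ordering cost = (D/Q)·S = (60,080/1,094) × 429 = €23,559.71
Annual holding cost  = (Q/2)·H = (1,094/2) × 43.1 = €23,575.70
Total = €23,559.71 + €23,575.70 = €47,135.41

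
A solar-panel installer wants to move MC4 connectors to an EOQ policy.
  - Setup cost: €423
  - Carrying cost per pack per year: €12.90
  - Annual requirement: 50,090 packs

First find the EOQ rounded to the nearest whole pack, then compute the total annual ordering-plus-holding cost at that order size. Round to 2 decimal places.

Q* = √(2·D·S / H) = √(2·50,090·423 / 12.9) = √3,284,972.1 ≈ 1,812.45 → Q = 1,812 packs
Orders/yr = 50,090/1,812 = 27.643; ordering cost = 27.643 × €423 = €11,693.20
Average inventory = 1,812/2 = 906; holding cost = 906 × €12.9 = €11,687.40
Total = €11,693.20 + €11,687.40 = €23,380.60

€23,380.60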